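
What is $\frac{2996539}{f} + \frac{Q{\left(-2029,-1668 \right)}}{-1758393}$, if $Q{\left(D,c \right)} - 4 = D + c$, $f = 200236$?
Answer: $\frac{15545229125}{1038624132} \approx 14.967$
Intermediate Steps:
$Q{\left(D,c \right)} = 4 + D + c$ ($Q{\left(D,c \right)} = 4 + \left(D + c\right) = 4 + D + c$)
$\frac{2996539}{f} + \frac{Q{\left(-2029,-1668 \right)}}{-1758393} = \frac{2996539}{200236} + \frac{4 - 2029 - 1668}{-1758393} = 2996539 \cdot \frac{1}{200236} - - \frac{1231}{586131} = \frac{2996539}{200236} + \frac{1231}{586131} = \frac{15545229125}{1038624132}$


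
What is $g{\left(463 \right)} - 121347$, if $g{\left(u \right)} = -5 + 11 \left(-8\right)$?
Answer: $-121440$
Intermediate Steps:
$g{\left(u \right)} = -93$ ($g{\left(u \right)} = -5 - 88 = -93$)
$g{\left(463 \right)} - 121347 = -93 - 121347 = -121440$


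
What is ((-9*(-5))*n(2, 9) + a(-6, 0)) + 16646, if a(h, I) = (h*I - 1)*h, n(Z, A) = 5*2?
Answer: 17102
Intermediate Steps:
n(Z, A) = 10
a(h, I) = h*(-1 + I*h) (a(h, I) = (I*h - 1)*h = (-1 + I*h)*h = h*(-1 + I*h))
((-9*(-5))*n(2, 9) + a(-6, 0)) + 16646 = (-9*(-5)*10 - 6*(-1 + 0*(-6))) + 16646 = (45*10 - 6*(-1 + 0)) + 16646 = (450 - 6*(-1)) + 16646 = (450 + 6) + 16646 = 456 + 16646 = 17102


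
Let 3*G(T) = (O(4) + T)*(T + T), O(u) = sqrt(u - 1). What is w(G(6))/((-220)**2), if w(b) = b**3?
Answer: 216/605 + 444*sqrt(3)/3025 ≈ 0.61125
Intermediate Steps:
O(u) = sqrt(-1 + u)
G(T) = 2*T*(T + sqrt(3))/3 (G(T) = ((sqrt(-1 + 4) + T)*(T + T))/3 = ((sqrt(3) + T)*(2*T))/3 = ((T + sqrt(3))*(2*T))/3 = (2*T*(T + sqrt(3)))/3 = 2*T*(T + sqrt(3))/3)
w(G(6))/((-220)**2) = ((2/3)*6*(6 + sqrt(3)))**3/((-220)**2) = (24 + 4*sqrt(3))**3/48400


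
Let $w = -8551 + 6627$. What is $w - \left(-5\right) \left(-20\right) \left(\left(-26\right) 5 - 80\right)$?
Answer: $19076$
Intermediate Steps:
$w = -1924$
$w - \left(-5\right) \left(-20\right) \left(\left(-26\right) 5 - 80\right) = -1924 - \left(-5\right) \left(-20\right) \left(\left(-26\right) 5 - 80\right) = -1924 - 100 \left(-130 - 80\right) = -1924 - 100 \left(-210\right) = -1924 - -21000 = -1924 + 21000 = 19076$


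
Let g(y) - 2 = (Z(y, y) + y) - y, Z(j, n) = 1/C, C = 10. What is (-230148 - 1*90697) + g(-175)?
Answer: -3208429/10 ≈ -3.2084e+5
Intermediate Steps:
Z(j, n) = ⅒ (Z(j, n) = 1/10 = ⅒)
g(y) = 21/10 (g(y) = 2 + ((⅒ + y) - y) = 2 + ⅒ = 21/10)
(-230148 - 1*90697) + g(-175) = (-230148 - 1*90697) + 21/10 = (-230148 - 90697) + 21/10 = -320845 + 21/10 = -3208429/10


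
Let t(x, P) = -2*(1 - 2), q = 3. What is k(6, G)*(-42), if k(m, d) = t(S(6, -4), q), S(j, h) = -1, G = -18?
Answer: -84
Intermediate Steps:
t(x, P) = 2 (t(x, P) = -2*(-1) = 2)
k(m, d) = 2
k(6, G)*(-42) = 2*(-42) = -84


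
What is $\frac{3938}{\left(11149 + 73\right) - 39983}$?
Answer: $- \frac{3938}{28761} \approx -0.13692$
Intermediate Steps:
$\frac{3938}{\left(11149 + 73\right) - 39983} = \frac{3938}{11222 - 39983} = \frac{3938}{-28761} = 3938 \left(- \frac{1}{28761}\right) = - \frac{3938}{28761}$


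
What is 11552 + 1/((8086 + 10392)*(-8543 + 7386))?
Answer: 246970739391/21379046 ≈ 11552.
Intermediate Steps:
11552 + 1/((8086 + 10392)*(-8543 + 7386)) = 11552 + 1/(18478*(-1157)) = 11552 + 1/(-21379046) = 11552 - 1/21379046 = 246970739391/21379046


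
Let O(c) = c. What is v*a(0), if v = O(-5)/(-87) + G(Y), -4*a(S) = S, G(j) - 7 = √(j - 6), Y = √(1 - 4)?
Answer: 0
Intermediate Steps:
Y = I*√3 (Y = √(-3) = I*√3 ≈ 1.732*I)
G(j) = 7 + √(-6 + j) (G(j) = 7 + √(j - 6) = 7 + √(-6 + j))
a(S) = -S/4
v = 614/87 + √(-6 + I*√3) (v = -5/(-87) + (7 + √(-6 + I*√3)) = -1/87*(-5) + (7 + √(-6 + I*√3)) = 5/87 + (7 + √(-6 + I*√3)) = 614/87 + √(-6 + I*√3) ≈ 7.4075 + 2.4744*I)
v*a(0) = (614/87 + √(-6 + I*√3))*(-¼*0) = (614/87 + √(-6 + I*√3))*0 = 0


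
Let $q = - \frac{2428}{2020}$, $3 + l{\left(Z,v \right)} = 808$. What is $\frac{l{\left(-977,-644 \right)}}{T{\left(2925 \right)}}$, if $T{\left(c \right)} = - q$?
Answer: $\frac{406525}{607} \approx 669.73$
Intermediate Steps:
$l{\left(Z,v \right)} = 805$ ($l{\left(Z,v \right)} = -3 + 808 = 805$)
$q = - \frac{607}{505}$ ($q = \left(-2428\right) \frac{1}{2020} = - \frac{607}{505} \approx -1.202$)
$T{\left(c \right)} = \frac{607}{505}$ ($T{\left(c \right)} = \left(-1\right) \left(- \frac{607}{505}\right) = \frac{607}{505}$)
$\frac{l{\left(-977,-644 \right)}}{T{\left(2925 \right)}} = \frac{805}{\frac{607}{505}} = 805 \cdot \frac{505}{607} = \frac{406525}{607}$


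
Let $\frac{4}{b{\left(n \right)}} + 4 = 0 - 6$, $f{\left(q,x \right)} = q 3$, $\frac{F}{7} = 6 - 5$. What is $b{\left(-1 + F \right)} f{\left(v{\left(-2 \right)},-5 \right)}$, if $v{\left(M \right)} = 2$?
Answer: $- \frac{12}{5} \approx -2.4$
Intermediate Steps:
$F = 7$ ($F = 7 \left(6 - 5\right) = 7 \cdot 1 = 7$)
$f{\left(q,x \right)} = 3 q$
$b{\left(n \right)} = - \frac{2}{5}$ ($b{\left(n \right)} = \frac{4}{-4 + \left(0 - 6\right)} = \frac{4}{-4 - 6} = \frac{4}{-10} = 4 \left(- \frac{1}{10}\right) = - \frac{2}{5}$)
$b{\left(-1 + F \right)} f{\left(v{\left(-2 \right)},-5 \right)} = - \frac{2 \cdot 3 \cdot 2}{5} = \left(- \frac{2}{5}\right) 6 = - \frac{12}{5}$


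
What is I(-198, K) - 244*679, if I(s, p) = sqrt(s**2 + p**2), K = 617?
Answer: -165676 + sqrt(419893) ≈ -1.6503e+5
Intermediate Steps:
I(s, p) = sqrt(p**2 + s**2)
I(-198, K) - 244*679 = sqrt(617**2 + (-198)**2) - 244*679 = sqrt(380689 + 39204) - 165676 = sqrt(419893) - 165676 = -165676 + sqrt(419893)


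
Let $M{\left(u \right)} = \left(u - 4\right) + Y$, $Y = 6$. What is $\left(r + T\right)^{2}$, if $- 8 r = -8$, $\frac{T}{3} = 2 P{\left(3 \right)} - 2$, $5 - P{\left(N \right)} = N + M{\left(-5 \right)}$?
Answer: $625$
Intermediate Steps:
$M{\left(u \right)} = 2 + u$ ($M{\left(u \right)} = \left(u - 4\right) + 6 = \left(-4 + u\right) + 6 = 2 + u$)
$P{\left(N \right)} = 8 - N$ ($P{\left(N \right)} = 5 - \left(N + \left(2 - 5\right)\right) = 5 - \left(N - 3\right) = 5 - \left(-3 + N\right) = 8 - N$)
$T = 24$ ($T = 3 \left(2 \left(8 - 3\right) - 2\right) = 3 \left(2 \cdot 5 - 2\right) = 3 \left(10 - 2\right) = 3 \cdot 8 = 24$)
$r = 1$ ($r = \left(- \frac{1}{8}\right) \left(-8\right) = 1$)
$\left(r + T\right)^{2} = \left(1 + 24\right)^{2} = 25^{2} = 625$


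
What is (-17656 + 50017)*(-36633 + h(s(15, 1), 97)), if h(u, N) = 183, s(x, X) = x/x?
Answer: -1179558450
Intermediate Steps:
s(x, X) = 1
(-17656 + 50017)*(-36633 + h(s(15, 1), 97)) = (-17656 + 50017)*(-36633 + 183) = 32361*(-36450) = -1179558450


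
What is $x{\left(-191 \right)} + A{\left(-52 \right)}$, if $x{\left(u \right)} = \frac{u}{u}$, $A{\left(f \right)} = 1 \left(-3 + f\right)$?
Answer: $-54$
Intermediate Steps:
$A{\left(f \right)} = -3 + f$
$x{\left(u \right)} = 1$
$x{\left(-191 \right)} + A{\left(-52 \right)} = 1 - 55 = -54$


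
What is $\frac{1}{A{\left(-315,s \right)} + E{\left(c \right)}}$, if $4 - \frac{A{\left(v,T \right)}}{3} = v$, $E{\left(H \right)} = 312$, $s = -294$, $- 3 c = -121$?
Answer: $\frac{1}{1269} \approx 0.00078802$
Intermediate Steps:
$c = \frac{121}{3}$ ($c = \left(- \frac{1}{3}\right) \left(-121\right) = \frac{121}{3} \approx 40.333$)
$A{\left(v,T \right)} = 12 - 3 v$
$\frac{1}{A{\left(-315,s \right)} + E{\left(c \right)}} = \frac{1}{\left(12 - -945\right) + 312} = \frac{1}{\left(12 + 945\right) + 312} = \frac{1}{957 + 312} = \frac{1}{1269}$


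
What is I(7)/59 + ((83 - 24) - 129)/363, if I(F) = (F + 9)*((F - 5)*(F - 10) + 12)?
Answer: 30718/21417 ≈ 1.4343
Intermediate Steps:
I(F) = (9 + F)*(12 + (-10 + F)*(-5 + F)) (I(F) = (9 + F)*((-5 + F)*(-10 + F) + 12) = (9 + F)*((-10 + F)*(-5 + F) + 12) = (9 + F)*(12 + (-10 + F)*(-5 + F)))
I(7)/59 + ((83 - 24) - 129)/363 = (558 + 7³ - 73*7 - 6*7²)/59 + ((83 - 24) - 129)/363 = (558 + 343 - 511 - 6*49)*(1/59) + (59 - 129)*(1/363) = (558 + 343 - 511 - 294)*(1/59) - 70*1/363 = 96*(1/59) - 70/363 = 96/59 - 70/363 = 30718/21417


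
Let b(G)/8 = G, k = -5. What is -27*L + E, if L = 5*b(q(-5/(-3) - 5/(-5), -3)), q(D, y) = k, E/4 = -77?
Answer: 5092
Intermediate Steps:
E = -308 (E = 4*(-77) = -308)
q(D, y) = -5
b(G) = 8*G
L = -200 (L = 5*(8*(-5)) = 5*(-40) = -200)
-27*L + E = -27*(-200) - 308 = 5400 - 308 = 5092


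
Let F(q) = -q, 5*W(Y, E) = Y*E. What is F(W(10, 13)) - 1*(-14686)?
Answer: 14660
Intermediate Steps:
W(Y, E) = E*Y/5 (W(Y, E) = (Y*E)/5 = (E*Y)/5 = E*Y/5)
F(W(10, 13)) - 1*(-14686) = -13*10/5 - 1*(-14686) = -1*26 + 14686 = -26 + 14686 = 14660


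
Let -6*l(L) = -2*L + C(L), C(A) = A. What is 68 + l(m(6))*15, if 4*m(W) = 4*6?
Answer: 83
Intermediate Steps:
m(W) = 6 (m(W) = (4*6)/4 = (¼)*24 = 6)
l(L) = L/6 (l(L) = -(-2*L + L)/6 = -(-1)*L/6 = L/6)
68 + l(m(6))*15 = 68 + ((⅙)*6)*15 = 68 + 1*15 = 68 + 15 = 83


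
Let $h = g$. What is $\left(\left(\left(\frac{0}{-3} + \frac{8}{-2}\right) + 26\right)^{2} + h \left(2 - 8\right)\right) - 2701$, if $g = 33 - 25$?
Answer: $-2265$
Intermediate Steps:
$g = 8$ ($g = 33 - 25 = 8$)
$h = 8$
$\left(\left(\left(\frac{0}{-3} + \frac{8}{-2}\right) + 26\right)^{2} + h \left(2 - 8\right)\right) - 2701 = \left(\left(\left(\frac{0}{-3} + \frac{8}{-2}\right) + 26\right)^{2} + 8 \left(2 - 8\right)\right) - 2701 = \left(\left(\left(0 \left(- \frac{1}{3}\right) + 8 \left(- \frac{1}{2}\right)\right) + 26\right)^{2} + 8 \left(-6\right)\right) - 2701 = \left(\left(\left(0 - 4\right) + 26\right)^{2} - 48\right) - 2701 = \left(\left(-4 + 26\right)^{2} - 48\right) - 2701 = \left(22^{2} - 48\right) - 2701 = \left(484 - 48\right) - 2701 = 436 - 2701 = -2265$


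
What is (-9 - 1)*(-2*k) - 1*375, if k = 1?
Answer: -355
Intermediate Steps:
(-9 - 1)*(-2*k) - 1*375 = (-9 - 1)*(-2*1) - 1*375 = -10*(-2) - 375 = 20 - 375 = -355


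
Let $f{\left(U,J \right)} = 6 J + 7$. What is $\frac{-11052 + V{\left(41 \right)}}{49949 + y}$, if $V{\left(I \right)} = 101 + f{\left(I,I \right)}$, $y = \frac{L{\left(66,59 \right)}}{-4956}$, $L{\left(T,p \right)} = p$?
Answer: $- \frac{898632}{4195715} \approx -0.21418$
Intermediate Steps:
$f{\left(U,J \right)} = 7 + 6 J$
$y = - \frac{1}{84}$ ($y = \frac{59}{-4956} = 59 \left(- \frac{1}{4956}\right) = - \frac{1}{84} \approx -0.011905$)
$V{\left(I \right)} = 108 + 6 I$ ($V{\left(I \right)} = 101 + \left(7 + 6 I\right) = 108 + 6 I$)
$\frac{-11052 + V{\left(41 \right)}}{49949 + y} = \frac{-11052 + \left(108 + 6 \cdot 41\right)}{49949 - \frac{1}{84}} = \frac{-11052 + \left(108 + 246\right)}{\frac{4195715}{84}} = \left(-11052 + 354\right) \frac{84}{4195715} = \left(-10698\right) \frac{84}{4195715} = - \frac{898632}{4195715}$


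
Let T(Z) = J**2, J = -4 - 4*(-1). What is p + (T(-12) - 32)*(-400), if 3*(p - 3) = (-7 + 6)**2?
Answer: 38410/3 ≈ 12803.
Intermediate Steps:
J = 0 (J = -4 + 4 = 0)
p = 10/3 (p = 3 + (-7 + 6)**2/3 = 3 + (1/3)*(-1)**2 = 3 + (1/3)*1 = 3 + 1/3 = 10/3 ≈ 3.3333)
T(Z) = 0 (T(Z) = 0**2 = 0)
p + (T(-12) - 32)*(-400) = 10/3 + (0 - 32)*(-400) = 10/3 - 32*(-400) = 10/3 + 12800 = 38410/3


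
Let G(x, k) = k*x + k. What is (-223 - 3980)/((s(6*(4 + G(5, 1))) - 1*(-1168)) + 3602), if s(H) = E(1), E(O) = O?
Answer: -4203/4771 ≈ -0.88095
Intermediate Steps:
G(x, k) = k + k*x
s(H) = 1
(-223 - 3980)/((s(6*(4 + G(5, 1))) - 1*(-1168)) + 3602) = (-223 - 3980)/((1 - 1*(-1168)) + 3602) = -4203/((1 + 1168) + 3602) = -4203/(1169 + 3602) = -4203/4771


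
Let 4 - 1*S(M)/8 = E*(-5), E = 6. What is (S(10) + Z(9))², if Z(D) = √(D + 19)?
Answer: 74012 + 1088*√7 ≈ 76891.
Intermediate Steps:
Z(D) = √(19 + D)
S(M) = 272 (S(M) = 32 - 48*(-5) = 32 - 8*(-30) = 32 + 240 = 272)
(S(10) + Z(9))² = (272 + √(19 + 9))² = (272 + √28)² = (272 + 2*√7)²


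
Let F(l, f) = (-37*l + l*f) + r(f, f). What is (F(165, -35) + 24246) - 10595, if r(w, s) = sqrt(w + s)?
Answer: 1771 + I*sqrt(70) ≈ 1771.0 + 8.3666*I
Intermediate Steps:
r(w, s) = sqrt(s + w)
F(l, f) = -37*l + f*l + sqrt(2)*sqrt(f) (F(l, f) = (-37*l + l*f) + sqrt(f + f) = (-37*l + f*l) + sqrt(2*f) = (-37*l + f*l) + sqrt(2)*sqrt(f) = -37*l + f*l + sqrt(2)*sqrt(f))
(F(165, -35) + 24246) - 10595 = ((-37*165 - 35*165 + sqrt(2)*sqrt(-35)) + 24246) - 10595 = ((-6105 - 5775 + sqrt(2)*(I*sqrt(35))) + 24246) - 10595 = ((-6105 - 5775 + I*sqrt(70)) + 24246) - 10595 = ((-11880 + I*sqrt(70)) + 24246) - 10595 = (12366 + I*sqrt(70)) - 10595 = 1771 + I*sqrt(70)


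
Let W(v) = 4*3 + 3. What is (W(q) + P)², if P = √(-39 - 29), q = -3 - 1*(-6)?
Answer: 157 + 60*I*√17 ≈ 157.0 + 247.39*I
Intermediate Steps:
q = 3 (q = -3 + 6 = 3)
W(v) = 15 (W(v) = 12 + 3 = 15)
P = 2*I*√17 (P = √(-68) = 2*I*√17 ≈ 8.2462*I)
(W(q) + P)² = (15 + 2*I*√17)²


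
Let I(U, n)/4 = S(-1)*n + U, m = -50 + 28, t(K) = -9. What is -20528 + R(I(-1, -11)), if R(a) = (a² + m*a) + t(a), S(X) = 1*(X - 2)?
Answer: -6969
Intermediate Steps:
m = -22
S(X) = -2 + X (S(X) = 1*(-2 + X) = -2 + X)
I(U, n) = -12*n + 4*U (I(U, n) = 4*((-2 - 1)*n + U) = 4*(-3*n + U) = 4*(U - 3*n) = -12*n + 4*U)
R(a) = -9 + a² - 22*a (R(a) = (a² - 22*a) - 9 = -9 + a² - 22*a)
-20528 + R(I(-1, -11)) = -20528 + (-9 + (-12*(-11) + 4*(-1))² - 22*(-12*(-11) + 4*(-1))) = -20528 + (-9 + (132 - 4)² - 22*(132 - 4)) = -20528 + (-9 + 128² - 22*128) = -20528 + (-9 + 16384 - 2816) = -20528 + 13559 = -6969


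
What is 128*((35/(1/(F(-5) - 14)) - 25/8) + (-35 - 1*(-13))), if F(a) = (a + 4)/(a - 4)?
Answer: -588944/9 ≈ -65438.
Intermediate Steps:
F(a) = (4 + a)/(-4 + a)
128*((35/(1/(F(-5) - 14)) - 25/8) + (-35 - 1*(-13))) = 128*((35/(1/((4 - 5)/(-4 - 5) - 14)) - 25/8) + (-35 - 1*(-13))) = 128*((35/(1/(-1/(-9) - 14)) - 25*1/8) + (-35 + 13)) = 128*((35/(1/(-1/9*(-1) - 14)) - 25/8) - 22) = 128*((35/(1/(1/9 - 14)) - 25/8) - 22) = 128*((35/(1/(-125/9)) - 25/8) - 22) = 128*((35/(-9/125) - 25/8) - 22) = 128*((35*(-125/9) - 25/8) - 22) = 128*((-4375/9 - 25/8) - 22) = 128*(-35225/72 - 22) = 128*(-36809/72) = -588944/9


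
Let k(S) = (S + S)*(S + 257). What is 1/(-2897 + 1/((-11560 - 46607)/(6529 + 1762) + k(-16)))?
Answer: -63998359/185403254314 ≈ -0.00034518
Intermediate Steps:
k(S) = 2*S*(257 + S) (k(S) = (2*S)*(257 + S) = 2*S*(257 + S))
1/(-2897 + 1/((-11560 - 46607)/(6529 + 1762) + k(-16))) = 1/(-2897 + 1/((-11560 - 46607)/(6529 + 1762) + 2*(-16)*(257 - 16))) = 1/(-2897 + 1/(-58167/8291 + 2*(-16)*241)) = 1/(-2897 + 1/(-58167*1/8291 - 7712)) = 1/(-2897 + 1/(-58167/8291 - 7712)) = 1/(-2897 + 1/(-63998359/8291)) = 1/(-2897 - 8291/63998359) = 1/(-185403254314/63998359) = -63998359/185403254314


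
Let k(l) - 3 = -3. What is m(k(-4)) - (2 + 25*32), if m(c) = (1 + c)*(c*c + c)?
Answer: -802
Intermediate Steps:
k(l) = 0 (k(l) = 3 - 3 = 0)
m(c) = (1 + c)*(c + c²) (m(c) = (1 + c)*(c² + c) = (1 + c)*(c + c²))
m(k(-4)) - (2 + 25*32) = 0*(1 + 0² + 2*0) - (2 + 25*32) = 0*(1 + 0 + 0) - (2 + 800) = 0*1 - 1*802 = 0 - 802 = -802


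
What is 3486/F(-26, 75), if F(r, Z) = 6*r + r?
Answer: -249/13 ≈ -19.154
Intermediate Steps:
F(r, Z) = 7*r
3486/F(-26, 75) = 3486/((7*(-26))) = 3486/(-182) = 3486*(-1/182) = -249/13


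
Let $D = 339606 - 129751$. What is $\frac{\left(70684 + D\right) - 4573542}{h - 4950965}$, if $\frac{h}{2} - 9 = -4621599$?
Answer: $\frac{4293003}{14194145} \approx 0.30245$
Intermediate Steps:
$D = 209855$ ($D = 339606 - 129751 = 209855$)
$h = -9243180$ ($h = 18 + 2 \left(-4621599\right) = 18 - 9243198 = -9243180$)
$\frac{\left(70684 + D\right) - 4573542}{h - 4950965} = \frac{\left(70684 + 209855\right) - 4573542}{-9243180 - 4950965} = \frac{280539 - 4573542}{-14194145} = \left(-4293003\right) \left(- \frac{1}{14194145}\right) = \frac{4293003}{14194145}$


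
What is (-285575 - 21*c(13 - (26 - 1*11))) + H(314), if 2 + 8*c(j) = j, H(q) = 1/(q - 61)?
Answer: -144495635/506 ≈ -2.8556e+5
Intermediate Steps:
H(q) = 1/(-61 + q)
c(j) = -¼ + j/8
(-285575 - 21*c(13 - (26 - 1*11))) + H(314) = (-285575 - 21*(-¼ + (13 - (26 - 1*11))/8)) + 1/(-61 + 314) = (-285575 - 21*(-¼ + (13 - (26 - 11))/8)) + 1/253 = (-285575 - 21*(-¼ + (13 - 1*15)/8)) + 1/253 = (-285575 - 21*(-¼ + (13 - 15)/8)) + 1/253 = (-285575 - 21*(-¼ + (⅛)*(-2))) + 1/253 = (-285575 - 21*(-¼ - ¼)) + 1/253 = (-285575 - 21*(-½)) + 1/253 = (-285575 + 21/2) + 1/253 = -571129/2 + 1/253 = -144495635/506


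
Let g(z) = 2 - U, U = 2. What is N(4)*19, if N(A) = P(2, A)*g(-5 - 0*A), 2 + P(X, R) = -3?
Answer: 0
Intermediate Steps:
P(X, R) = -5 (P(X, R) = -2 - 3 = -5)
g(z) = 0 (g(z) = 2 - 1*2 = 2 - 2 = 0)
N(A) = 0 (N(A) = -5*0 = 0)
N(4)*19 = 0*19 = 0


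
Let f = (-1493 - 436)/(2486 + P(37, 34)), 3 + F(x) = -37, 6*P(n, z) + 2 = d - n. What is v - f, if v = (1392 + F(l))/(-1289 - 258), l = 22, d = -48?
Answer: -54970/588217 ≈ -0.093452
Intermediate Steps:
P(n, z) = -25/3 - n/6 (P(n, z) = -⅓ + (-48 - n)/6 = -⅓ + (-8 - n/6) = -25/3 - n/6)
F(x) = -40 (F(x) = -3 - 37 = -40)
f = -3858/4943 (f = (-1493 - 436)/(2486 + (-25/3 - ⅙*37)) = -1929/(2486 + (-25/3 - 37/6)) = -1929/(2486 - 29/2) = -1929/4943/2 = -1929*2/4943 = -3858/4943 ≈ -0.78050)
v = -104/119 (v = (1392 - 40)/(-1289 - 258) = 1352/(-1547) = 1352*(-1/1547) = -104/119 ≈ -0.87395)
v - f = -104/119 - 1*(-3858/4943) = -104/119 + 3858/4943 = -54970/588217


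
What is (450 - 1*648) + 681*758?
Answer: 516000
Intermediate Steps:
(450 - 1*648) + 681*758 = (450 - 648) + 516198 = -198 + 516198 = 516000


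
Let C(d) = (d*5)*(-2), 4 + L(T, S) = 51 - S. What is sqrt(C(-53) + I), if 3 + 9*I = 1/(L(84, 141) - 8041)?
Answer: 2*sqrt(78867897610)/24405 ≈ 23.014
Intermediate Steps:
L(T, S) = 47 - S (L(T, S) = -4 + (51 - S) = 47 - S)
C(d) = -10*d (C(d) = (5*d)*(-2) = -10*d)
I = -24406/73215 (I = -1/3 + 1/(9*((47 - 1*141) - 8041)) = -1/3 + 1/(9*((47 - 141) - 8041)) = -1/3 + 1/(9*(-94 - 8041)) = -1/3 + (1/9)/(-8135) = -1/3 + (1/9)*(-1/8135) = -1/3 - 1/73215 = -24406/73215 ≈ -0.33335)
sqrt(C(-53) + I) = sqrt(-10*(-53) - 24406/73215) = sqrt(530 - 24406/73215) = sqrt(38779544/73215) = 2*sqrt(78867897610)/24405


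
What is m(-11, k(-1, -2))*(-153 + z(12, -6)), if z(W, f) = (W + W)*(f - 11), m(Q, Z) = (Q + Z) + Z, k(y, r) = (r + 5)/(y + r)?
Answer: 7293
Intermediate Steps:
k(y, r) = (5 + r)/(r + y)
m(Q, Z) = Q + 2*Z
z(W, f) = 2*W*(-11 + f) (z(W, f) = (2*W)*(-11 + f) = 2*W*(-11 + f))
m(-11, k(-1, -2))*(-153 + z(12, -6)) = (-11 + 2*((5 - 2)/(-2 - 1)))*(-153 + 2*12*(-11 - 6)) = (-11 + 2*(3/(-3)))*(-153 + 2*12*(-17)) = (-11 + 2*(-1/3*3))*(-153 - 408) = (-11 + 2*(-1))*(-561) = (-11 - 2)*(-561) = -13*(-561) = 7293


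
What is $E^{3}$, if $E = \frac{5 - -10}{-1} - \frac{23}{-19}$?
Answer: $- \frac{17984728}{6859} \approx -2622.1$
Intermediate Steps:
$E = - \frac{262}{19}$ ($E = \left(5 + 10\right) \left(-1\right) - - \frac{23}{19} = 15 \left(-1\right) + \frac{23}{19} = -15 + \frac{23}{19} = - \frac{262}{19} \approx -13.789$)
$E^{3} = \left(- \frac{262}{19}\right)^{3} = - \frac{17984728}{6859}$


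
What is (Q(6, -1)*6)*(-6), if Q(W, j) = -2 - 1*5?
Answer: 252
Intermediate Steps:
Q(W, j) = -7 (Q(W, j) = -2 - 5 = -7)
(Q(6, -1)*6)*(-6) = -7*6*(-6) = -42*(-6) = 252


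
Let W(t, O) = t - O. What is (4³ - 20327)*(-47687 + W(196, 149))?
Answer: 965329320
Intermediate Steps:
(4³ - 20327)*(-47687 + W(196, 149)) = (4³ - 20327)*(-47687 + (196 - 1*149)) = (64 - 20327)*(-47687 + (196 - 149)) = -20263*(-47687 + 47) = -20263*(-47640) = 965329320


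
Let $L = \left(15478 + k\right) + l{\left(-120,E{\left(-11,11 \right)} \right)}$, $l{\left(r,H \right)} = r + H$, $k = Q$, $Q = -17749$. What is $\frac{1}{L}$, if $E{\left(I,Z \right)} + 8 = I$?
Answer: $- \frac{1}{2410} \approx -0.00041494$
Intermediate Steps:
$k = -17749$
$E{\left(I,Z \right)} = -8 + I$
$l{\left(r,H \right)} = H + r$
$L = -2410$ ($L = \left(15478 - 17749\right) - 139 = -2271 - 139 = -2410$)
$\frac{1}{L} = \frac{1}{-2410} = - \frac{1}{2410}$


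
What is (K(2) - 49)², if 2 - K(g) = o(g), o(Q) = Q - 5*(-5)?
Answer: 5476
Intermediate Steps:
o(Q) = 25 + Q (o(Q) = Q + 25 = 25 + Q)
K(g) = -23 - g (K(g) = 2 - (25 + g) = 2 + (-25 - g) = -23 - g)
(K(2) - 49)² = ((-23 - 1*2) - 49)² = ((-23 - 2) - 49)² = (-25 - 49)² = (-74)² = 5476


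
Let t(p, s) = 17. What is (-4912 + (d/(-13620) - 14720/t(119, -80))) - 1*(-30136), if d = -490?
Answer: 563988689/23154 ≈ 24358.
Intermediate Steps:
(-4912 + (d/(-13620) - 14720/t(119, -80))) - 1*(-30136) = (-4912 + (-490/(-13620) - 14720/17)) - 1*(-30136) = (-4912 + (-490*(-1/13620) - 14720*1/17)) + 30136 = (-4912 + (49/1362 - 14720/17)) + 30136 = (-4912 - 20047807/23154) + 30136 = -133780255/23154 + 30136 = 563988689/23154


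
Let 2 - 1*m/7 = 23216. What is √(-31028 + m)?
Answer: I*√193526 ≈ 439.92*I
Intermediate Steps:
m = -162498 (m = 14 - 7*23216 = 14 - 162512 = -162498)
√(-31028 + m) = √(-31028 - 162498) = √(-193526) = I*√193526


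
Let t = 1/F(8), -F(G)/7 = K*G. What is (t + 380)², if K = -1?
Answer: 452880961/3136 ≈ 1.4441e+5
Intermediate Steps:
F(G) = 7*G (F(G) = -(-7)*G = 7*G)
t = 1/56 (t = 1/(7*8) = 1/56 ≈ 0.017857)
(t + 380)² = (1/56 + 380)² = (21281/56)² = 452880961/3136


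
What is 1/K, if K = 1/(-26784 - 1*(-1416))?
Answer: -25368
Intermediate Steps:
K = -1/25368 (K = 1/(-26784 + 1416) = 1/(-25368) = -1/25368 ≈ -3.9420e-5)
1/K = 1/(-1/25368) = -25368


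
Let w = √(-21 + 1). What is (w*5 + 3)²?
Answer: -491 + 60*I*√5 ≈ -491.0 + 134.16*I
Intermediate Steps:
w = 2*I*√5 (w = √(-20) = 2*I*√5 ≈ 4.4721*I)
(w*5 + 3)² = ((2*I*√5)*5 + 3)² = (10*I*√5 + 3)² = (3 + 10*I*√5)²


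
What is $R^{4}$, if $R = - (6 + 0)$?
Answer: $1296$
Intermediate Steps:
$R = -6$ ($R = \left(-1\right) 6 = -6$)
$R^{4} = \left(-6\right)^{4} = 1296$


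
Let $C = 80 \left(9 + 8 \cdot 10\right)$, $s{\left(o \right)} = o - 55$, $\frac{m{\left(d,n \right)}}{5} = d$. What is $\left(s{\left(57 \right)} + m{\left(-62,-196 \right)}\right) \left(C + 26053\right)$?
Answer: $-10217284$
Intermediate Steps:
$m{\left(d,n \right)} = 5 d$
$s{\left(o \right)} = -55 + o$
$C = 7120$ ($C = 80 \left(9 + 80\right) = 80 \cdot 89 = 7120$)
$\left(s{\left(57 \right)} + m{\left(-62,-196 \right)}\right) \left(C + 26053\right) = \left(\left(-55 + 57\right) + 5 \left(-62\right)\right) \left(7120 + 26053\right) = \left(2 - 310\right) 33173 = \left(-308\right) 33173 = -10217284$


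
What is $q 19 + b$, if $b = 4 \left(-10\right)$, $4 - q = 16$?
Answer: $-268$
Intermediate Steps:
$q = -12$ ($q = 4 - 16 = -12$)
$b = -40$
$q 19 + b = \left(-12\right) 19 - 40 = -228 - 40 = -268$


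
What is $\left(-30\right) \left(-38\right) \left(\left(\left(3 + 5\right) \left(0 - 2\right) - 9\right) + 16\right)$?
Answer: $-10260$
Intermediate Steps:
$\left(-30\right) \left(-38\right) \left(\left(\left(3 + 5\right) \left(0 - 2\right) - 9\right) + 16\right) = 1140 \left(\left(8 \left(-2\right) - 9\right) + 16\right) = 1140 \left(\left(-16 - 9\right) + 16\right) = 1140 \left(-25 + 16\right) = 1140 \left(-9\right) = -10260$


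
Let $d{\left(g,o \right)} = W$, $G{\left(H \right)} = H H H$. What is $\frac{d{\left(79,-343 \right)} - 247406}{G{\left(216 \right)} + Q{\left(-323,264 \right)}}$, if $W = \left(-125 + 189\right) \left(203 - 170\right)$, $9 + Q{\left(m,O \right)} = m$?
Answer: $- \frac{122647}{5038682} \approx -0.024341$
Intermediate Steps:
$Q{\left(m,O \right)} = -9 + m$
$G{\left(H \right)} = H^{3}$ ($G{\left(H \right)} = H^{2} H = H^{3}$)
$W = 2112$ ($W = 64 \cdot 33 = 2112$)
$d{\left(g,o \right)} = 2112$
$\frac{d{\left(79,-343 \right)} - 247406}{G{\left(216 \right)} + Q{\left(-323,264 \right)}} = \frac{2112 - 247406}{216^{3} - 332} = - \frac{245294}{10077696 - 332} = - \frac{245294}{10077364} = \left(-245294\right) \frac{1}{10077364} = - \frac{122647}{5038682}$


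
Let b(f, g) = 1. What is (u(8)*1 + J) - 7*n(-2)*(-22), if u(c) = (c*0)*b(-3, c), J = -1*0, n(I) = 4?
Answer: 616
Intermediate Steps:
J = 0
u(c) = 0 (u(c) = (c*0)*1 = 0*1 = 0)
(u(8)*1 + J) - 7*n(-2)*(-22) = (0*1 + 0) - 7*4*(-22) = (0 + 0) - 28*(-22) = 0 - 1*(-616) = 0 + 616 = 616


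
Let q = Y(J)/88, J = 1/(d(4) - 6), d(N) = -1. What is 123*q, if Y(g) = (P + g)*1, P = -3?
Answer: -123/28 ≈ -4.3929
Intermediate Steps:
J = -1/7 (J = 1/(-1 - 6) = 1/(-7) = -1/7 ≈ -0.14286)
Y(g) = -3 + g (Y(g) = (-3 + g)*1 = -3 + g)
q = -1/28 (q = (-3 - 1/7)/88 = -22/7*1/88 = -1/28 ≈ -0.035714)
123*q = 123*(-1/28) = -123/28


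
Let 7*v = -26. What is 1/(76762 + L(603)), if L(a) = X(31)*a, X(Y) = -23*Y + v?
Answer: -7/2487917 ≈ -2.8136e-6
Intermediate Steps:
v = -26/7 (v = (⅐)*(-26) = -26/7 ≈ -3.7143)
X(Y) = -26/7 - 23*Y (X(Y) = -23*Y - 26/7 = -26/7 - 23*Y)
L(a) = -5017*a/7 (L(a) = (-26/7 - 23*31)*a = (-26/7 - 713)*a = -5017*a/7)
1/(76762 + L(603)) = 1/(76762 - 5017/7*603) = 1/(76762 - 3025251/7) = 1/(-2487917/7) = -7/2487917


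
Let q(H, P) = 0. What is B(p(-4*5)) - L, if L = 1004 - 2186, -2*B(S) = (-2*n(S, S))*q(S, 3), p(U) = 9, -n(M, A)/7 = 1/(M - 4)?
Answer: 1182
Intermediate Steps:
n(M, A) = -7/(-4 + M) (n(M, A) = -7/(M - 4) = -7/(-4 + M))
B(S) = 0 (B(S) = -(-(-14)/(-4 + S))*0/2 = -14/(-4 + S)*0/2 = -½*0 = 0)
L = -1182
B(p(-4*5)) - L = 0 - 1*(-1182) = 0 + 1182 = 1182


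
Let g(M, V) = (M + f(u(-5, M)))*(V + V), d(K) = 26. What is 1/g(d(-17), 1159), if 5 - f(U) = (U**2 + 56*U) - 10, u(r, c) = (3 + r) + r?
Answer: 1/890112 ≈ 1.1235e-6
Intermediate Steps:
u(r, c) = 3 + 2*r
f(U) = 15 - U**2 - 56*U (f(U) = 5 - ((U**2 + 56*U) - 10) = 5 - (-10 + U**2 + 56*U) = 5 + (10 - U**2 - 56*U) = 15 - U**2 - 56*U)
g(M, V) = 2*V*(358 + M) (g(M, V) = (M + (15 - (3 + 2*(-5))**2 - 56*(3 + 2*(-5))))*(V + V) = (M + (15 - (3 - 10)**2 - 56*(3 - 10)))*(2*V) = (M + (15 - 1*(-7)**2 - 56*(-7)))*(2*V) = (M + (15 - 1*49 + 392))*(2*V) = (M + (15 - 49 + 392))*(2*V) = (M + 358)*(2*V) = (358 + M)*(2*V) = 2*V*(358 + M))
1/g(d(-17), 1159) = 1/(2*1159*(358 + 26)) = 1/(2*1159*384) = 1/890112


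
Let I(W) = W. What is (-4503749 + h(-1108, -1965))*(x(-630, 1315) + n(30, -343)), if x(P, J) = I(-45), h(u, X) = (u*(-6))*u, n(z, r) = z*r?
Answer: 122673690555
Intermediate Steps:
n(z, r) = r*z
h(u, X) = -6*u² (h(u, X) = (-6*u)*u = -6*u²)
x(P, J) = -45
(-4503749 + h(-1108, -1965))*(x(-630, 1315) + n(30, -343)) = (-4503749 - 6*(-1108)²)*(-45 - 343*30) = (-4503749 - 6*1227664)*(-45 - 10290) = (-4503749 - 7365984)*(-10335) = -11869733*(-10335) = 122673690555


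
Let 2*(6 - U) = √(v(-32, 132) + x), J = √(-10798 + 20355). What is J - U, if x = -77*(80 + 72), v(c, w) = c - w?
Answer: -6 + √9557 + I*√2967 ≈ 91.76 + 54.47*I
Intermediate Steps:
J = √9557 ≈ 97.760
x = -11704 (x = -77*152 = -11704)
U = 6 - I*√2967 (U = 6 - √((-32 - 1*132) - 11704)/2 = 6 - √((-32 - 132) - 11704)/2 = 6 - √(-164 - 11704)/2 = 6 - I*√2967 ≈ 6.0 - 54.47*I)
J - U = √9557 - (6 - I*√2967) = √9557 + (-6 + I*√2967) = -6 + √9557 + I*√2967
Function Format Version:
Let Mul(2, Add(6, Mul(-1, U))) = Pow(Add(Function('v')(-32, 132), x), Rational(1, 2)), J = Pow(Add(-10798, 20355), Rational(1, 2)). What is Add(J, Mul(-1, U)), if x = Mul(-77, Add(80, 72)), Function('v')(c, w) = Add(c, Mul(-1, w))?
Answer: Add(-6, Pow(9557, Rational(1, 2)), Mul(I, Pow(2967, Rational(1, 2)))) ≈ Add(91.760, Mul(54.470, I))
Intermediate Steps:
J = Pow(9557, Rational(1, 2)) ≈ 97.760
x = -11704 (x = Mul(-77, 152) = -11704)
U = Add(6, Mul(-1, I, Pow(2967, Rational(1, 2)))) (U = Add(6, Mul(Rational(-1, 2), Pow(Add(Add(-32, Mul(-1, 132)), -11704), Rational(1, 2)))) = Add(6, Mul(Rational(-1, 2), Pow(Add(Add(-32, -132), -11704), Rational(1, 2)))) = Add(6, Mul(Rational(-1, 2), Pow(Add(-164, -11704), Rational(1, 2)))) = Add(6, Mul(Rational(-1, 2), Pow(-11868, Rational(1, 2)))) = Add(6, Mul(Rational(-1, 2), Mul(2, I, Pow(2967, Rational(1, 2))))) = Add(6, Mul(-1, I, Pow(2967, Rational(1, 2)))) ≈ Add(6.0000, Mul(-54.470, I)))
Add(J, Mul(-1, U)) = Add(Pow(9557, Rational(1, 2)), Mul(-1, Add(6, Mul(-1, I, Pow(2967, Rational(1, 2)))))) = Add(Pow(9557, Rational(1, 2)), Add(-6, Mul(I, Pow(2967, Rational(1, 2))))) = Add(-6, Pow(9557, Rational(1, 2)), Mul(I, Pow(2967, Rational(1, 2))))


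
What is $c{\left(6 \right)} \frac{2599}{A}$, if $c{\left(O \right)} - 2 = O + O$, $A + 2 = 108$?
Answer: $\frac{18193}{53} \approx 343.26$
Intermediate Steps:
$A = 106$ ($A = -2 + 108 = 106$)
$c{\left(O \right)} = 2 + 2 O$ ($c{\left(O \right)} = 2 + \left(O + O\right) = 2 + 2 O$)
$c{\left(6 \right)} \frac{2599}{A} = \left(2 + 2 \cdot 6\right) \frac{2599}{106} = \left(2 + 12\right) 2599 \cdot \frac{1}{106} = 14 \cdot \frac{2599}{106} = \frac{18193}{53}$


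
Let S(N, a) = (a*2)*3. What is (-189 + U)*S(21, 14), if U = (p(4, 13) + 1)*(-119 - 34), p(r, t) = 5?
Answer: -92988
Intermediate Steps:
S(N, a) = 6*a (S(N, a) = (2*a)*3 = 6*a)
U = -918 (U = (5 + 1)*(-119 - 34) = 6*(-153) = -918)
(-189 + U)*S(21, 14) = (-189 - 918)*(6*14) = -1107*84 = -92988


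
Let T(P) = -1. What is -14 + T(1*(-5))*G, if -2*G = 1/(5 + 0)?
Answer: -139/10 ≈ -13.900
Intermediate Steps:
G = -1/10 (G = -1/(2*(5 + 0)) = -1/2/5 = -1/2*1/5 = -1/10 ≈ -0.10000)
-14 + T(1*(-5))*G = -14 - 1*(-1/10) = -14 + 1/10 = -139/10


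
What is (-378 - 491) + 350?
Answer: -519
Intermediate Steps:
(-378 - 491) + 350 = -869 + 350 = -519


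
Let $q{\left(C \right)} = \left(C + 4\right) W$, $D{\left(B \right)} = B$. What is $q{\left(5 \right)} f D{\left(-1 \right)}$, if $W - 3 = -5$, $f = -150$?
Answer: $-2700$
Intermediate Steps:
$W = -2$ ($W = 3 - 5 = -2$)
$q{\left(C \right)} = -8 - 2 C$ ($q{\left(C \right)} = \left(C + 4\right) \left(-2\right) = \left(4 + C\right) \left(-2\right) = -8 - 2 C$)
$q{\left(5 \right)} f D{\left(-1 \right)} = \left(-8 - 10\right) \left(-150\right) \left(-1\right) = \left(-18\right) \left(-150\right) \left(-1\right) = 2700 \left(-1\right) = -2700$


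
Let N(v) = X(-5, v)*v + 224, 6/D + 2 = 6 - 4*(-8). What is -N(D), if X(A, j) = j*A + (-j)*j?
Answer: -48353/216 ≈ -223.86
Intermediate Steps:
X(A, j) = -j² + A*j (X(A, j) = A*j - j² = -j² + A*j)
D = ⅙ (D = 6/(-2 + (6 - 4*(-8))) = 6/(-2 + (6 + 32)) = 6/(-2 + 38) = 6/36 = 6*(1/36) = ⅙ ≈ 0.16667)
N(v) = 224 + v²*(-5 - v) (N(v) = (v*(-5 - v))*v + 224 = v²*(-5 - v) + 224 = 224 + v²*(-5 - v))
-N(D) = -(224 - (⅙)²*(5 + ⅙)) = -(224 - 1*1/36*31/6) = -(224 - 31/216) = -1*48353/216 = -48353/216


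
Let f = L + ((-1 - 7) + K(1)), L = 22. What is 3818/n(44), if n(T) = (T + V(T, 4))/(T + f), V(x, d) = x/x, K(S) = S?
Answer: 225262/45 ≈ 5005.8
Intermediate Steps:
V(x, d) = 1
f = 15 (f = 22 + ((-1 - 7) + 1) = 22 + (-8 + 1) = 22 - 7 = 15)
n(T) = (1 + T)/(15 + T) (n(T) = (T + 1)/(T + 15) = (1 + T)/(15 + T))
3818/n(44) = 3818/(((1 + 44)/(15 + 44))) = 3818/((45/59)) = 3818/(((1/59)*45)) = 3818/(45/59) = 3818*(59/45) = 225262/45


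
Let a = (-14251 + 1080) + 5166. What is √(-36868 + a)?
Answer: I*√44873 ≈ 211.83*I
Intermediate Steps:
a = -8005 (a = -13171 + 5166 = -8005)
√(-36868 + a) = √(-36868 - 8005) = √(-44873) = I*√44873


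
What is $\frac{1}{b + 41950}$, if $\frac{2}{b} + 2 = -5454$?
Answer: $\frac{2728}{114439599} \approx 2.3838 \cdot 10^{-5}$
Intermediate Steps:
$b = - \frac{1}{2728}$ ($b = \frac{2}{-2 - 5454} = \frac{2}{-5456} = 2 \left(- \frac{1}{5456}\right) = - \frac{1}{2728} \approx -0.00036657$)
$\frac{1}{b + 41950} = \frac{1}{- \frac{1}{2728} + 41950} = \frac{1}{\frac{114439599}{2728}} = \frac{2728}{114439599}$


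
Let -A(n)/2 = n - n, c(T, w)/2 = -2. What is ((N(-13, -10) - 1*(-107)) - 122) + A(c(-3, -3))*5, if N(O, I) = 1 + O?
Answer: -27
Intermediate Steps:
c(T, w) = -4 (c(T, w) = 2*(-2) = -4)
A(n) = 0 (A(n) = -2*(n - n) = -2*0 = 0)
((N(-13, -10) - 1*(-107)) - 122) + A(c(-3, -3))*5 = (((1 - 13) - 1*(-107)) - 122) + 0*5 = ((-12 + 107) - 122) + 0 = (95 - 122) + 0 = -27 + 0 = -27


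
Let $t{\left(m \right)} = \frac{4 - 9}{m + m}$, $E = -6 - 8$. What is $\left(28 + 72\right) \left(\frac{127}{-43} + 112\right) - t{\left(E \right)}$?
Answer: $\frac{13128985}{1204} \approx 10904.0$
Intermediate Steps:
$E = -14$ ($E = -6 - 8 = -14$)
$t{\left(m \right)} = - \frac{5}{2 m}$
$\left(28 + 72\right) \left(\frac{127}{-43} + 112\right) - t{\left(E \right)} = \left(28 + 72\right) \left(\frac{127}{-43} + 112\right) - - \frac{5}{2 \left(-14\right)} = 100 \left(127 \left(- \frac{1}{43}\right) + 112\right) - \left(- \frac{5}{2}\right) \left(- \frac{1}{14}\right) = 100 \left(- \frac{127}{43} + 112\right) - \frac{5}{28} = 100 \cdot \frac{4689}{43} - \frac{5}{28} = \frac{468900}{43} - \frac{5}{28} = \frac{13128985}{1204}$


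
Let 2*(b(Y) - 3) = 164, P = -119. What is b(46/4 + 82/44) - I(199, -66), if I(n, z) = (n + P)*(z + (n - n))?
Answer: 5365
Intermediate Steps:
b(Y) = 85 (b(Y) = 3 + (½)*164 = 3 + 82 = 85)
I(n, z) = z*(-119 + n) (I(n, z) = (n - 119)*(z + (n - n)) = (-119 + n)*(z + 0) = (-119 + n)*z = z*(-119 + n))
b(46/4 + 82/44) - I(199, -66) = 85 - (-66)*(-119 + 199) = 85 - (-66)*80 = 85 - 1*(-5280) = 85 + 5280 = 5365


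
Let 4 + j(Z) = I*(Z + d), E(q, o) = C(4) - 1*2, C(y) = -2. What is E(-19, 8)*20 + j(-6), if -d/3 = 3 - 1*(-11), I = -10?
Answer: 396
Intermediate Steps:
d = -42 (d = -3*(3 - 1*(-11)) = -3*(3 + 11) = -3*14 = -42)
E(q, o) = -4 (E(q, o) = -2 - 1*2 = -2 - 2 = -4)
j(Z) = 416 - 10*Z (j(Z) = -4 - 10*(Z - 42) = -4 - 10*(-42 + Z) = -4 + (420 - 10*Z) = 416 - 10*Z)
E(-19, 8)*20 + j(-6) = -4*20 + (416 - 10*(-6)) = -80 + (416 + 60) = -80 + 476 = 396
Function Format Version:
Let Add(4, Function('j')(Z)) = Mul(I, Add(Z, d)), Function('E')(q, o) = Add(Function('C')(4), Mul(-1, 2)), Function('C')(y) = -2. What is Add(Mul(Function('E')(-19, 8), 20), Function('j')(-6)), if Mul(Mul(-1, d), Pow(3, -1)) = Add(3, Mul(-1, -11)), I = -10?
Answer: 396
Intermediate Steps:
d = -42 (d = Mul(-3, Add(3, Mul(-1, -11))) = Mul(-3, Add(3, 11)) = Mul(-3, 14) = -42)
Function('E')(q, o) = -4 (Function('E')(q, o) = Add(-2, Mul(-1, 2)) = Add(-2, -2) = -4)
Function('j')(Z) = Add(416, Mul(-10, Z)) (Function('j')(Z) = Add(-4, Mul(-10, Add(Z, -42))) = Add(-4, Mul(-10, Add(-42, Z))) = Add(-4, Add(420, Mul(-10, Z))) = Add(416, Mul(-10, Z)))
Add(Mul(Function('E')(-19, 8), 20), Function('j')(-6)) = Add(Mul(-4, 20), Add(416, Mul(-10, -6))) = Add(-80, Add(416, 60)) = Add(-80, 476) = 396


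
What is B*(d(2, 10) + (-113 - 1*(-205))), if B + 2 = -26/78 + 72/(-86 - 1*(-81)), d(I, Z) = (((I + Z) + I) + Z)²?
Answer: -167668/15 ≈ -11178.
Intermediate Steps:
d(I, Z) = (2*I + 2*Z)² (d(I, Z) = ((Z + 2*I) + Z)² = (2*I + 2*Z)²)
B = -251/15 (B = -2 + (-26/78 + 72/(-86 - 1*(-81))) = -2 + (-26*1/78 + 72/(-86 + 81)) = -2 + (-⅓ + 72/(-5)) = -2 + (-⅓ + 72*(-⅕)) = -2 + (-⅓ - 72/5) = -2 - 221/15 = -251/15 ≈ -16.733)
B*(d(2, 10) + (-113 - 1*(-205))) = -251*(4*(2 + 10)² + (-113 - 1*(-205)))/15 = -251*(4*12² + (-113 + 205))/15 = -251*(4*144 + 92)/15 = -251*(576 + 92)/15 = -251/15*668 = -167668/15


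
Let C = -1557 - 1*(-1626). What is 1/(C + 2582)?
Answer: 1/2651 ≈ 0.00037722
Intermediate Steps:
C = 69 (C = -1557 + 1626 = 69)
1/(C + 2582) = 1/(69 + 2582) = 1/2651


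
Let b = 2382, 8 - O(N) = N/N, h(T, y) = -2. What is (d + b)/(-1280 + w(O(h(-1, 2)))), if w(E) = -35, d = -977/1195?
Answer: -2845513/1571425 ≈ -1.8108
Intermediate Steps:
d = -977/1195 (d = -977*1/1195 = -977/1195 ≈ -0.81757)
O(N) = 7 (O(N) = 8 - N/N = 8 - 1*1 = 8 - 1 = 7)
(d + b)/(-1280 + w(O(h(-1, 2)))) = (-977/1195 + 2382)/(-1280 - 35) = (2845513/1195)/(-1315) = (2845513/1195)*(-1/1315) = -2845513/1571425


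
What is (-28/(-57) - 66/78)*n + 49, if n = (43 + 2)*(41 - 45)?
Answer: 27883/247 ≈ 112.89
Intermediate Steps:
n = -180 (n = 45*(-4) = -180)
(-28/(-57) - 66/78)*n + 49 = (-28/(-57) - 66/78)*(-180) + 49 = (-28*(-1/57) - 66*1/78)*(-180) + 49 = (28/57 - 11/13)*(-180) + 49 = -263/741*(-180) + 49 = 15780/247 + 49 = 27883/247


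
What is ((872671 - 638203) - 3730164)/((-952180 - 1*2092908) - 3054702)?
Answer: 1747848/3049895 ≈ 0.57308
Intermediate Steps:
((872671 - 638203) - 3730164)/((-952180 - 1*2092908) - 3054702) = (234468 - 3730164)/((-952180 - 2092908) - 3054702) = -3495696/(-3045088 - 3054702) = -3495696/(-6099790) = -3495696*(-1/6099790) = 1747848/3049895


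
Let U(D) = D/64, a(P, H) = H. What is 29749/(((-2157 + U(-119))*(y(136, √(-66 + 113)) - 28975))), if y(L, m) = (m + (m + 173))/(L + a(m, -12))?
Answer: 582155087104/1224033239995571 + 15231488*√47/57529562279791837 ≈ 0.00047561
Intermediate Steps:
U(D) = D/64 (U(D) = D*(1/64) = D/64)
y(L, m) = (173 + 2*m)/(-12 + L) (y(L, m) = (m + (m + 173))/(L - 12) = (m + (173 + m))/(-12 + L) = (173 + 2*m)/(-12 + L))
29749/(((-2157 + U(-119))*(y(136, √(-66 + 113)) - 28975))) = 29749/(((-2157 + (1/64)*(-119))*((173 + 2*√(-66 + 113))/(-12 + 136) - 28975))) = 29749/(((-2157 - 119/64)*((173 + 2*√47)/124 - 28975))) = 29749/((-138167*((173 + 2*√47)/124 - 28975)/64)) = 29749/((-138167*((173/124 + √47/62) - 28975)/64)) = 29749/((-138167*(-3592727/124 + √47/62)/64)) = 29749/(16012784239/256 - 4457*√47/128)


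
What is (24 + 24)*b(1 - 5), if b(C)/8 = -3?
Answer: -1152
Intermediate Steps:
b(C) = -24 (b(C) = 8*(-3) = -24)
(24 + 24)*b(1 - 5) = (24 + 24)*(-24) = 48*(-24) = -1152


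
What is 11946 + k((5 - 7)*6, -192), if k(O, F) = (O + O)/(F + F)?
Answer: 191137/16 ≈ 11946.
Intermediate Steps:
k(O, F) = O/F (k(O, F) = (2*O)/((2*F)) = (2*O)*(1/(2*F)) = O/F)
11946 + k((5 - 7)*6, -192) = 11946 + ((5 - 7)*6)/(-192) = 11946 - 2*6*(-1/192) = 11946 - 12*(-1/192) = 11946 + 1/16 = 191137/16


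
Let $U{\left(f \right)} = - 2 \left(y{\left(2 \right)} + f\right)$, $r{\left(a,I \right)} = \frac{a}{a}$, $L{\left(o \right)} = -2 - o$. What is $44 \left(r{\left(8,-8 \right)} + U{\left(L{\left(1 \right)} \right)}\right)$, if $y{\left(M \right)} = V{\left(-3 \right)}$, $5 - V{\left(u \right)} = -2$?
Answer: $-308$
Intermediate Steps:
$V{\left(u \right)} = 7$ ($V{\left(u \right)} = 5 - -2 = 5 + 2 = 7$)
$y{\left(M \right)} = 7$
$r{\left(a,I \right)} = 1$
$U{\left(f \right)} = -14 - 2 f$ ($U{\left(f \right)} = - 2 \left(7 + f\right) = -14 - 2 f$)
$44 \left(r{\left(8,-8 \right)} + U{\left(L{\left(1 \right)} \right)}\right) = 44 \left(1 - \left(14 + 2 \left(-2 - 1\right)\right)\right) = 44 \left(1 - 8\right) = 44 \left(-7\right) = -308$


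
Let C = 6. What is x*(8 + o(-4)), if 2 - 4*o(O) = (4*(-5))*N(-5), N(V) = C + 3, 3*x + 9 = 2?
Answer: -749/6 ≈ -124.83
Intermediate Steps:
x = -7/3 (x = -3 + (⅓)*2 = -3 + ⅔ = -7/3 ≈ -2.3333)
N(V) = 9 (N(V) = 6 + 3 = 9)
o(O) = 91/2 (o(O) = ½ - 4*(-5)*9/4 = ½ - (-5)*9 = ½ - ¼*(-180) = ½ + 45 = 91/2)
x*(8 + o(-4)) = -7*(8 + 91/2)/3 = -7/3*107/2 = -749/6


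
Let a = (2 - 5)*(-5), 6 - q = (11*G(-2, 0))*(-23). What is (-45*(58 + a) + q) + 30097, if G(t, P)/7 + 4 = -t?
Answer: 23276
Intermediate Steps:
G(t, P) = -28 - 7*t (G(t, P) = -28 + 7*(-t) = -28 - 7*t)
q = -3536 (q = 6 - 11*(-28 - 7*(-2))*(-23) = 6 - 11*(-28 + 14)*(-23) = 6 - 11*(-14)*(-23) = 6 - (-154)*(-23) = 6 - 1*3542 = 6 - 3542 = -3536)
a = 15 (a = -3*(-5) = 15)
(-45*(58 + a) + q) + 30097 = (-45*(58 + 15) - 3536) + 30097 = (-45*73 - 3536) + 30097 = (-3285 - 3536) + 30097 = -6821 + 30097 = 23276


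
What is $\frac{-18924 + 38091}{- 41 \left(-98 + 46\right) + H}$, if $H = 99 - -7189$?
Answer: $\frac{6389}{3140} \approx 2.0347$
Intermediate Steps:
$H = 7288$ ($H = 99 + 7189 = 7288$)
$\frac{-18924 + 38091}{- 41 \left(-98 + 46\right) + H} = \frac{-18924 + 38091}{- 41 \left(-98 + 46\right) + 7288} = \frac{19167}{\left(-41\right) \left(-52\right) + 7288} = \frac{19167}{2132 + 7288} = \frac{19167}{9420} = 19167 \cdot \frac{1}{9420} = \frac{6389}{3140}$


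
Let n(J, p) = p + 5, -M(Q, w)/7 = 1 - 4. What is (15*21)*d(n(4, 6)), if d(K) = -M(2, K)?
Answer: -6615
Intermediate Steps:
M(Q, w) = 21 (M(Q, w) = -7*(1 - 4) = -7*(-3) = 21)
n(J, p) = 5 + p
d(K) = -21 (d(K) = -1*21 = -21)
(15*21)*d(n(4, 6)) = (15*21)*(-21) = 315*(-21) = -6615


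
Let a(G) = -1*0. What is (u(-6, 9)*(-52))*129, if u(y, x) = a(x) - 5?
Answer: 33540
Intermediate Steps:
a(G) = 0
u(y, x) = -5 (u(y, x) = 0 - 5 = -5)
(u(-6, 9)*(-52))*129 = -5*(-52)*129 = 260*129 = 33540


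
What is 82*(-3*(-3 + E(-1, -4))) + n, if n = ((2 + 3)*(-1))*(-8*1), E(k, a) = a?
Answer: 1762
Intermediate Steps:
n = 40 (n = (5*(-1))*(-8) = -5*(-8) = 40)
82*(-3*(-3 + E(-1, -4))) + n = 82*(-3*(-3 - 4)) + 40 = 82*(-3*(-7)) + 40 = 82*21 + 40 = 1722 + 40 = 1762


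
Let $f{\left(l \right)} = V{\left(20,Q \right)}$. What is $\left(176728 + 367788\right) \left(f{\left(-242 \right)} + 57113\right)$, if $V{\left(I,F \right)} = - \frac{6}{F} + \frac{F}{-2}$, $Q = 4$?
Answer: $31097036502$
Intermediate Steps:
$V{\left(I,F \right)} = - \frac{6}{F} - \frac{F}{2}$ ($V{\left(I,F \right)} = - \frac{6}{F} + F \left(- \frac{1}{2}\right) = - \frac{6}{F} - \frac{F}{2}$)
$f{\left(l \right)} = - \frac{7}{2}$ ($f{\left(l \right)} = - \frac{6}{4} - 2 = \left(-6\right) \frac{1}{4} - 2 = - \frac{3}{2} - 2 = - \frac{7}{2}$)
$\left(176728 + 367788\right) \left(f{\left(-242 \right)} + 57113\right) = \left(176728 + 367788\right) \left(- \frac{7}{2} + 57113\right) = 544516 \cdot \frac{114219}{2} = 31097036502$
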